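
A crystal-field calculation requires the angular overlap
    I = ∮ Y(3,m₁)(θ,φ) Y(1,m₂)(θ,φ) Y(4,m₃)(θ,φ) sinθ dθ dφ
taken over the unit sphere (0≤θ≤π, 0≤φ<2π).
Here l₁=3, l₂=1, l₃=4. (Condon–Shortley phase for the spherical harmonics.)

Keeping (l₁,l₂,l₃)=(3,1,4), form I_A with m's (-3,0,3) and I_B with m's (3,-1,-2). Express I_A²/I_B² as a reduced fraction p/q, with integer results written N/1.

7/1

l's match ⇒ only the (l;m) 3-j factors differ between A and B.
A: triangle coeff Δ(3,1,4) = 1/252; Σ_t [0,0]: t=0:+1/720 = 1/720; (3j)²=1/36 [(3 1 4; -3 0 3)], sign=-1
B: triangle coeff Δ(3,1,4) = 1/252; Σ_t [0,0]: t=0:+1/1440 = 1/1440; (3j)²=1/252 [(3 1 4; 3 -1 -2)], sign=+1
I_A²/I_B² = (1/36)/(1/252) = 7/1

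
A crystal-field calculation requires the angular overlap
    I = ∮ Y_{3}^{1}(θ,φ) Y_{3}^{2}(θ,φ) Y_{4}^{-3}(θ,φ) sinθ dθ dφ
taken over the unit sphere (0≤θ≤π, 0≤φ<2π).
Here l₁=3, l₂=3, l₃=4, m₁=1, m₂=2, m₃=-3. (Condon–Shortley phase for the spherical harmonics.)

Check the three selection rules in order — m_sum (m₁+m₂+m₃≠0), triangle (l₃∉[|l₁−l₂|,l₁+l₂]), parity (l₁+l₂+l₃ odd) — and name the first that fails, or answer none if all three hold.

m₁+m₂+m₃ = 1 + 2 − 3 = 0  ✓
triangle: |3−3|=0 ≤ l₃=4 ≤ 3+3=6  ✓
parity: l₁+l₂+l₃ = 10 is even  ✓

none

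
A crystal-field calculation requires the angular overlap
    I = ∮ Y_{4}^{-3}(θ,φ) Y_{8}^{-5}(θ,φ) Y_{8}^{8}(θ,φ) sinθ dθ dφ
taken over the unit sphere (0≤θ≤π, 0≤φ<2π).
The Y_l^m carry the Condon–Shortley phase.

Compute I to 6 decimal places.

-0.089083

m-sum 0 ✓  L=20 even ✓  4≤8≤12 ✓
Π(2lᵢ+1) = 9×17×17 = 2601
triangle coeff Δ(4,8,8) = 1/185175900
Σ_t [0,4]: t=0:+1/557383680 t=1:−1/21772800 t=2:+1/8294400 t=3:−1/21772800 t=4:+1/557383680 = 1/30965760
(3j)²=36/4199 [(4 8 8; 0 0 0)], sign=+1
Σ_t [3,3]: t=3:−1/68976230400 = -1/68976230400
(3j)²=13/2907 [(4 8 8; -3 -5 8)], sign=-1
⇒ 4πI² = 36/361
I = (-1)√(36/361/(4π)) = -0.08908257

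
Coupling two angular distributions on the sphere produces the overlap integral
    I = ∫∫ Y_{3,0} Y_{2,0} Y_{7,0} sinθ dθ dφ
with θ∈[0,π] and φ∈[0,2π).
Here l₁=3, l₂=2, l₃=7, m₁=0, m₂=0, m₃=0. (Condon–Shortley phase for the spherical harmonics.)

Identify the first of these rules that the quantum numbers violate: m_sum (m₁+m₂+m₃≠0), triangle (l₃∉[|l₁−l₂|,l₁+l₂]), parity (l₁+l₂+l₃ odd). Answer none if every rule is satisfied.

m₁+m₂+m₃ = 0 + 0 + 0 = 0  ✓
triangle: |3−2|=1 ≤ l₃=7 ≤ 3+2=5  ✗
parity: l₁+l₂+l₃ = 12 is even

triangle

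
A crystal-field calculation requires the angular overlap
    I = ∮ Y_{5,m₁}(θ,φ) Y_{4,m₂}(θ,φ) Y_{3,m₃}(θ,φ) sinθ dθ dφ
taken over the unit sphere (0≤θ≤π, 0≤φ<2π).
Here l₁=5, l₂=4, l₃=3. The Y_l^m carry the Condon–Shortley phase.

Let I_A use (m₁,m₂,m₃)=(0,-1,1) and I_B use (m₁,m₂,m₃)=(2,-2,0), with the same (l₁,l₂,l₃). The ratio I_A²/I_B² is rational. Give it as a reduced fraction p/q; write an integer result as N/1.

5/28

Shared (l₁,l₂,l₃)=(5,4,3): N and (l;000)² cancel in I_A²/I_B².
A: Δ = 6!·4!·2!/13! = 1/180180; Racah Σ t=1..3: t=1:−1/5760 t=2:+1/288 t=3:−1/288 = -1/5760; ⇒ 3j(5 4 3; 0 -1 1)² = 1/12012, sgn -1
B: Δ = 6!·4!·2!/13! = 1/180180; Racah Σ t=0..2: t=0:+1/8640 t=1:−1/480 t=2:+1/576 = -1/4320; ⇒ 3j(5 4 3; 2 -2 0)² = 1/2145, sgn +1
I_A²/I_B² = (1/12012)/(1/2145) = 5/28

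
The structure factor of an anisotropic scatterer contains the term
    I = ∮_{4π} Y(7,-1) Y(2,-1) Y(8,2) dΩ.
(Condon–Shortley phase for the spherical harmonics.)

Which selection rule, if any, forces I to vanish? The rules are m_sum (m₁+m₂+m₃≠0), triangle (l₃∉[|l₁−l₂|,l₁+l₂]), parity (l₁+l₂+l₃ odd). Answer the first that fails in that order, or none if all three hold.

azimuthal sum: -1 − 1 + 2 = 0  ✓
5 ≤ 8 ≤ 9 (triangle on l)  ✓
L = 7 + 2 + 8 = 17 (odd)  ✗

parity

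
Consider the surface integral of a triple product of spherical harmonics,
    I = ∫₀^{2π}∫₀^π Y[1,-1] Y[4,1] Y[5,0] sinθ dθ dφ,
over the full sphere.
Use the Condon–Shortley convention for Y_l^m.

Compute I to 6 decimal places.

0.155288

Rules hold: Σm=0, L=10 even, 3≤5≤5.
N = 3·9·11 = 297
Δ = 0!·2!·8!/11! = 1/495
Racah Σ t=0..0: t=0:+1/576 = 1/576
⇒ 3j(1 4 5; 0 0 0)² = 5/99, sgn -1
Racah Σ t=0..0: t=0:+1/1440 = 1/1440
⇒ 3j(1 4 5; -1 1 0)² = 2/99, sgn -1
4πI² = N·(3j₀)²·(3jₘ)² = 10/33
I = +1·√(0.30303/4π) = 0.15528807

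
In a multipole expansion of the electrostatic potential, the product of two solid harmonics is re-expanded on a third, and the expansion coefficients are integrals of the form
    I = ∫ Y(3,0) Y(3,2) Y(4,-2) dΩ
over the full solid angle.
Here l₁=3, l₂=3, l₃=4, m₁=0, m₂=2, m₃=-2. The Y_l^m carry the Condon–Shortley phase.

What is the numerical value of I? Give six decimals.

-0.044418

Rules hold: Σm=0, L=10 even, 0≤4≤6.
N = 7·7·9 = 441
Δ = 2!·4!·4!/11! = 1/34650
Racah Σ t=0..2: t=0:+1/72 t=1:−1/16 t=2:+1/72 = -5/144
⇒ 3j(3 3 4; 0 0 0)² = 2/77, sgn -1
Racah Σ t=1..2: t=1:−1/96 t=2:+1/72 = 1/288
⇒ 3j(3 3 4; 0 2 -2)² = 1/462, sgn +1
4πI² = N·(3j₀)²·(3jₘ)² = 3/121
I = -1·√(0.0247934/4π) = -0.04441841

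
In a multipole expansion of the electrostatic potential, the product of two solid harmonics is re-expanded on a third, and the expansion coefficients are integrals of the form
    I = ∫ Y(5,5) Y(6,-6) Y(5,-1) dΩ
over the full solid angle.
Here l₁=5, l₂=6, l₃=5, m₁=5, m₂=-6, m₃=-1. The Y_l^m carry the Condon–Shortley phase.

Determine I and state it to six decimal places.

Σmᵢ = -2 ≠ 0, so the φ-integral vanishes; I = 0

0.000000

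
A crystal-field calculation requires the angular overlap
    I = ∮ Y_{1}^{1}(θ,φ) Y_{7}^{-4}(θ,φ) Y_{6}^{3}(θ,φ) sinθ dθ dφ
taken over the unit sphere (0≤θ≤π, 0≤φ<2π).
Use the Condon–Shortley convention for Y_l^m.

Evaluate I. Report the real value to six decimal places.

Checks pass: Σm=0; 14 even; l₃=6∈[6,8].
(2·1+1)(2·7+1)(2·6+1) = 585
Δ: 2! 0! 12! / 15! → 1/1365
sum: t=1:−1/518400 = -1/518400
3j²(1 7 6; 0 0 0) = Δ·Π!·Σ² = 7/195  (sign -1)
sum: t=0:+1/4354560 = 1/4354560
3j²(1 7 6; 1 -4 3) = Δ·Π!·Σ² = 11/273  (sign -1)
combine: 4πI² = 585·7/195·11/273 = 11/13
take √, sign +1: I = 0.25948947

0.259489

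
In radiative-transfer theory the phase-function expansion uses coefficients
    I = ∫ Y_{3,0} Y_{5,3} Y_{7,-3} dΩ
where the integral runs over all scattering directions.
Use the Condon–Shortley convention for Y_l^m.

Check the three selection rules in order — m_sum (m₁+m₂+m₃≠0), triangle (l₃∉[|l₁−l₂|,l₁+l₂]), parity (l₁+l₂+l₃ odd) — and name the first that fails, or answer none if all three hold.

parity

m₁+m₂+m₃ = 0 + 3 − 3 = 0  ✓
triangle: |3−5|=2 ≤ l₃=7 ≤ 3+5=8  ✓
parity: l₁+l₂+l₃ = 15 is odd  ✗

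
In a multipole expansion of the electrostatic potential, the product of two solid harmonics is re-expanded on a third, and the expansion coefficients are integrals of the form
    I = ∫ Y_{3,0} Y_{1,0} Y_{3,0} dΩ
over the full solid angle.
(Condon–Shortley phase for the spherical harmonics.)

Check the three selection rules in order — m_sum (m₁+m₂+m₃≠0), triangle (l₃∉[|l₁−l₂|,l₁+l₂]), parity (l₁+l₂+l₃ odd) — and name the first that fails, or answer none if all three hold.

parity

Σmᵢ = 0  ✓
l₃∈[|l₁−l₂|,l₁+l₂]=[2,4], have l₃=3  ✓
Σlᵢ = 7 ⇒ odd  ✗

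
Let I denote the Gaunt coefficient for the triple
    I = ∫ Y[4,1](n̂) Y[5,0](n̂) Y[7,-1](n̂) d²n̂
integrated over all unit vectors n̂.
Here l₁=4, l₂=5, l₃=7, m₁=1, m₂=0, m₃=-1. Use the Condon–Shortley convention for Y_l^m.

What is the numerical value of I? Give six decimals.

-0.095611

Rules hold: Σm=0, L=16 even, 1≤7≤9.
N = 9·11·15 = 1485
Δ = 2!·6!·8!/17! = 1/6126120
Racah Σ t=0..2: t=0:+1/69120 t=1:−1/20736 t=2:+1/69120 = -1/51840
⇒ 3j(4 5 7; 0 0 0)² = 280/21879, sgn +1
Racah Σ t=0..2: t=0:+1/51840 t=1:−1/27648 t=2:+1/172800 = -23/2073600
⇒ 3j(4 5 7; 1 0 -1)² = 529/87516, sgn -1
4πI² = N·(3j₀)²·(3jₘ)² = 185150/1611753
I = -1·√(0.114875/4π) = -0.09561096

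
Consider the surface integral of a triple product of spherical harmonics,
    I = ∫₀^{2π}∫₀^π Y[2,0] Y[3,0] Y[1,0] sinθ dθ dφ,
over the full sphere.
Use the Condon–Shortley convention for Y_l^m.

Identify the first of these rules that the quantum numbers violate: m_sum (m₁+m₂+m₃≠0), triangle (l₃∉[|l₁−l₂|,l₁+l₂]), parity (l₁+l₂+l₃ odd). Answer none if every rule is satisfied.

azimuthal sum: 0 + 0 + 0 = 0  ✓
1 ≤ 1 ≤ 5 (triangle on l)  ✓
L = 2 + 3 + 1 = 6 (even)  ✓

none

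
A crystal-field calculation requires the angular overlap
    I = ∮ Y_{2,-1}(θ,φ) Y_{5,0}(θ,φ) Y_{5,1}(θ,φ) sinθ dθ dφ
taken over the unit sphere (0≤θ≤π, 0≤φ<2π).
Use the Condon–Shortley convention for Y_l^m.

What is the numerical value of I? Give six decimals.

-0.036166

Checks pass: Σm=0; 12 even; l₃=5∈[3,7].
(2·2+1)(2·5+1)(2·5+1) = 605
Δ: 2! 2! 8! / 13! → 1/38610
sum: t=0:+1/2880 t=1:−1/576 t=2:+1/2880 = -1/960
3j²(2 5 5; 0 0 0) = Δ·Π!·Σ² = 10/429  (sign +1)
sum: t=1:−1/1152 t=2:+1/1440 = -1/5760
3j²(2 5 5; -1 0 1) = Δ·Π!·Σ² = 1/858  (sign -1)
combine: 4πI² = 605·10/429·1/858 = 25/1521
take √, sign -1: I = -0.03616600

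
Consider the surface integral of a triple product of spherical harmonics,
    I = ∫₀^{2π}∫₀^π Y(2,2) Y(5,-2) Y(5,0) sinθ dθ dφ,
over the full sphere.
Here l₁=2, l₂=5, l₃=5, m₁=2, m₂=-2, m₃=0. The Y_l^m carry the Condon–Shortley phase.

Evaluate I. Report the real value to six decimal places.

-0.191372

Rules hold: Σm=0, L=12 even, 3≤5≤7.
N = 5·11·11 = 605
Δ = 2!·2!·8!/13! = 1/38610
Racah Σ t=0..2: t=0:+1/2880 t=1:−1/576 t=2:+1/2880 = -1/960
⇒ 3j(2 5 5; 0 0 0)² = 10/429, sgn +1
Racah Σ t=0..0: t=0:+1/2880 = 1/2880
⇒ 3j(2 5 5; 2 -2 0)² = 14/429, sgn -1
4πI² = N·(3j₀)²·(3jₘ)² = 700/1521
I = -1·√(0.460224/4π) = -0.19137248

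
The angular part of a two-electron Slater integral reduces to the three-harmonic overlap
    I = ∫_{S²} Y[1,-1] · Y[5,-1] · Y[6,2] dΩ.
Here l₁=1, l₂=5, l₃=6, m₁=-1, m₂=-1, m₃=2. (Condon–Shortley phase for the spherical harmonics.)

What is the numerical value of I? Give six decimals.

0.216205

Rules hold: Σm=0, L=12 even, 4≤6≤6.
N = 3·11·13 = 429
Δ = 0!·2!·10!/13! = 1/858
Racah Σ t=0..0: t=0:+1/14400 = 1/14400
⇒ 3j(1 5 6; 0 0 0)² = 6/143, sgn +1
Racah Σ t=0..0: t=0:+1/34560 = 1/34560
⇒ 3j(1 5 6; -1 -1 2)² = 14/429, sgn +1
4πI² = N·(3j₀)²·(3jₘ)² = 84/143
I = +1·√(0.587413/4π) = 0.21620548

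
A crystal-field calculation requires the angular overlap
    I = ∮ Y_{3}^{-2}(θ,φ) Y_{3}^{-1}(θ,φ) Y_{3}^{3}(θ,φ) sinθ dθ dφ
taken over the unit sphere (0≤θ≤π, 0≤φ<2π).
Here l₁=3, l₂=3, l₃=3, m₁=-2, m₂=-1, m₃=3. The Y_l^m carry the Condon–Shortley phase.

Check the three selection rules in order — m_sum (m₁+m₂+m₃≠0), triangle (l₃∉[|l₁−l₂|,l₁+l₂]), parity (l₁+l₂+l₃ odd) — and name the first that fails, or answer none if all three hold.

parity

m₁+m₂+m₃ = -2 − 1 + 3 = 0  ✓
triangle: |3−3|=0 ≤ l₃=3 ≤ 3+3=6  ✓
parity: l₁+l₂+l₃ = 9 is odd  ✗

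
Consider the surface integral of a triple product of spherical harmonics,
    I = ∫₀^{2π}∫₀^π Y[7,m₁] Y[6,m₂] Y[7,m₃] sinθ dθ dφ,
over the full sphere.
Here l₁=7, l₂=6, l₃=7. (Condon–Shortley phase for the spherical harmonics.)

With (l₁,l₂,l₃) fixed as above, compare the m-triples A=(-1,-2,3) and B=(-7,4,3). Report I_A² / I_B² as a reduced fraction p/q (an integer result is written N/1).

Same 7,6,7: normalisation and zero-m 3j drop out of the ratio.
A: Δ: 6! 8! 6! / 21! → 1/2444321880; sum: t=0:+1/1393459200 t=1:−1/21772800 t=2:+1/3317760 t=3:−1/3110400 t=4:+1/19906560 = -1/66355200; 3j²(7 6 7; -1 -2 3) = Δ·Π!·Σ² = 21/92378  (sign -1)
B: Δ: 6! 8! 6! / 21! → 1/2444321880; sum: t=6:+1/1393459200 = 1/1393459200; 3j²(7 6 7; -7 4 3) = Δ·Π!·Σ² = 15/1292  (sign +1)
I_A²/I_B² = (21/92378)/(15/1292) = 14/715

14/715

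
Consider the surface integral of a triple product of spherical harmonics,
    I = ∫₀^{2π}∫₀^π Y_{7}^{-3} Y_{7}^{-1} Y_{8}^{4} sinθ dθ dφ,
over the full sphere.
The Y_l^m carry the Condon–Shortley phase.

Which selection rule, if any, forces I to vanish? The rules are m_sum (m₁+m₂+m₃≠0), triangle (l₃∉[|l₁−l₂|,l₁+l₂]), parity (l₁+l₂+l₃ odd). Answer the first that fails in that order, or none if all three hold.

none

m₁+m₂+m₃ = -3 − 1 + 4 = 0  ✓
triangle: |7−7|=0 ≤ l₃=8 ≤ 7+7=14  ✓
parity: l₁+l₂+l₃ = 22 is even  ✓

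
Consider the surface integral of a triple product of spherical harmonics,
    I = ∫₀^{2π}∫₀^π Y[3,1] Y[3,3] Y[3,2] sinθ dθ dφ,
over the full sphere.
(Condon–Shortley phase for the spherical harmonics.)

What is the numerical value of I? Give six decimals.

Σmᵢ = 6 ≠ 0, so the φ-integral vanishes; I = 0

0.000000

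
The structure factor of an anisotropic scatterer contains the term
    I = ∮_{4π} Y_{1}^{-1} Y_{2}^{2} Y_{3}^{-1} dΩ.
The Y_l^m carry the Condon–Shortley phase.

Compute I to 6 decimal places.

m-sum 0 ✓  L=6 even ✓  1≤3≤3 ✓
Π(2lᵢ+1) = 3×5×7 = 105
triangle coeff Δ(1,2,3) = 1/105
Σ_t [0,0]: t=0:+1/4 = 1/4
(3j)²=3/35 [(1 2 3; 0 0 0)], sign=-1
Σ_t [0,0]: t=0:+1/48 = 1/48
(3j)²=1/105 [(1 2 3; -1 2 -1)], sign=+1
⇒ 4πI² = 3/35
I = (-1)√(3/35/(4π)) = -0.08258890

-0.082589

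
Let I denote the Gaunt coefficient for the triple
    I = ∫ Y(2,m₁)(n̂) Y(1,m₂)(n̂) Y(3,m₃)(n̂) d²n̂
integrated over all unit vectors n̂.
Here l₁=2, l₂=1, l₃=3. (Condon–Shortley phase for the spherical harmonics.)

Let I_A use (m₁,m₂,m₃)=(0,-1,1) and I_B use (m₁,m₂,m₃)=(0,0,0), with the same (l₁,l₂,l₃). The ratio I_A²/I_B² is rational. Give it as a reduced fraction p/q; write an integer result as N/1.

Shared (l₁,l₂,l₃)=(2,1,3): N and (l;000)² cancel in I_A²/I_B².
A: Δ = 0!·4!·2!/7! = 1/105; Racah Σ t=0..0: t=0:+1/8 = 1/8; ⇒ 3j(2 1 3; 0 -1 1)² = 2/35, sgn +1
B: Δ = 0!·4!·2!/7! = 1/105; Racah Σ t=0..0: t=0:+1/4 = 1/4; ⇒ 3j(2 1 3; 0 0 0)² = 3/35, sgn -1
I_A²/I_B² = (2/35)/(3/35) = 2/3

2/3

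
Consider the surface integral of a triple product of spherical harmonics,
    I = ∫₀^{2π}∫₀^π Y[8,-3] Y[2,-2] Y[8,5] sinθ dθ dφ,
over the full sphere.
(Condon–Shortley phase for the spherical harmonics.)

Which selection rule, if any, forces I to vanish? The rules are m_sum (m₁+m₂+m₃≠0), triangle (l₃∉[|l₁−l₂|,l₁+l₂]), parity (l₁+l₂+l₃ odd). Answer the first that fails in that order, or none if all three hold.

none

Σmᵢ = 0  ✓
l₃∈[|l₁−l₂|,l₁+l₂]=[6,10], have l₃=8  ✓
Σlᵢ = 18 ⇒ even  ✓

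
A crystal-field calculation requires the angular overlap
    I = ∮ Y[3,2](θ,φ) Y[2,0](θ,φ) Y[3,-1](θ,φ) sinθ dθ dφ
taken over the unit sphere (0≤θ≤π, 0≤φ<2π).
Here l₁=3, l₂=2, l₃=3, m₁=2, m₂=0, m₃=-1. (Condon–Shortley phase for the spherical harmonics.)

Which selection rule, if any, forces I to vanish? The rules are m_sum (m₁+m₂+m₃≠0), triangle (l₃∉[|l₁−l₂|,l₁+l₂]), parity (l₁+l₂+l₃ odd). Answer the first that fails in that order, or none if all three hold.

m_sum

azimuthal sum: 2 + 0 − 1 = 1  ✗
1 ≤ 3 ≤ 5 (triangle on l)
L = 3 + 2 + 3 = 8 (even)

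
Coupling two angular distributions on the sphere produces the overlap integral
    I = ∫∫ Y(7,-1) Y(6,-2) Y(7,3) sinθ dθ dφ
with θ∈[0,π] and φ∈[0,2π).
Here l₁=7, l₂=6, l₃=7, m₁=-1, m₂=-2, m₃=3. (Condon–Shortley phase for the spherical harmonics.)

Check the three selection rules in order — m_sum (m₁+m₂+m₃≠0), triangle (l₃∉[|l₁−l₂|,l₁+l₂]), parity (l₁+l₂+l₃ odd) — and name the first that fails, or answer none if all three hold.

none

Σmᵢ = 0  ✓
l₃∈[|l₁−l₂|,l₁+l₂]=[1,13], have l₃=7  ✓
Σlᵢ = 20 ⇒ even  ✓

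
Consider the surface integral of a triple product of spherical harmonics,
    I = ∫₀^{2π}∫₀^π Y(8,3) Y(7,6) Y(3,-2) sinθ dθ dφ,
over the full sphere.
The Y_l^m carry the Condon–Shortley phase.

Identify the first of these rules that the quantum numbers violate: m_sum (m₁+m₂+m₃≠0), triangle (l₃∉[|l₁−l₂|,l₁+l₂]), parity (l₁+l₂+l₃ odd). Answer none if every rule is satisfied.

m_sum

m₁+m₂+m₃ = 3 + 6 − 2 = 7  ✗
triangle: |8−7|=1 ≤ l₃=3 ≤ 8+7=15
parity: l₁+l₂+l₃ = 18 is even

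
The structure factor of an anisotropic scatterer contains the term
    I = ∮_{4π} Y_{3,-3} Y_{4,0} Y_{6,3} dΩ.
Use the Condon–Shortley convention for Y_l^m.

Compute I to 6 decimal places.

L=13 odd ⇒ parity kills the (l;000) factor ⇒ I = 0

0.000000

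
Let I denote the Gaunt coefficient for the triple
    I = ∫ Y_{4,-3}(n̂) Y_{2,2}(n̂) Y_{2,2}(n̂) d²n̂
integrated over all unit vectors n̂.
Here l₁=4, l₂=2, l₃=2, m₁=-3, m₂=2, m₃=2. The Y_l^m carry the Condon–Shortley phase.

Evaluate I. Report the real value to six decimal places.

-3 + 2 + 2 = 1 ≠ 0: azimuthal integral kills it; I = 0

0.000000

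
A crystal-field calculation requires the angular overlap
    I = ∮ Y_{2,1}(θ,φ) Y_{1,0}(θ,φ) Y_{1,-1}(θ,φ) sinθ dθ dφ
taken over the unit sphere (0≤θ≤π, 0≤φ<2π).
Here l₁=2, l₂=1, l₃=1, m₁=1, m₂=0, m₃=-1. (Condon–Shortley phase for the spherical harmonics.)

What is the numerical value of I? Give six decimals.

-0.218510

Checks pass: Σm=0; 4 even; l₃=1∈[1,3].
(2·2+1)(2·1+1)(2·1+1) = 45
Δ: 2! 2! 0! / 5! → 1/30
sum: t=1:−1/1 = -1/1
3j²(2 1 1; 0 0 0) = Δ·Π!·Σ² = 2/15  (sign +1)
sum: t=1:−1/2 = -1/2
3j²(2 1 1; 1 0 -1) = Δ·Π!·Σ² = 1/10  (sign -1)
combine: 4πI² = 45·2/15·1/10 = 3/5
take √, sign -1: I = -0.21850969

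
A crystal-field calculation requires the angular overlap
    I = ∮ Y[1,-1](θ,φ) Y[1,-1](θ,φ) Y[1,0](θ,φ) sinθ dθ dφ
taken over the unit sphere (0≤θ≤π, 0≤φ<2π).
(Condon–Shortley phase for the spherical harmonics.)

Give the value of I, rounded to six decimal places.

0.000000

m-sum = -1 − 1 + 0 = -2 ≠ 0 ⇒ I = 0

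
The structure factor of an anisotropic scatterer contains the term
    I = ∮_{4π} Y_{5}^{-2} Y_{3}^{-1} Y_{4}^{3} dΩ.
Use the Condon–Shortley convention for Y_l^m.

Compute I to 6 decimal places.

-0.171363

m-sum 0 ✓  L=12 even ✓  2≤4≤8 ✓
Π(2lᵢ+1) = 11×7×9 = 693
triangle coeff Δ(5,3,4) = 1/180180
Σ_t [1,3]: t=1:−1/576 t=2:+1/144 t=3:−1/576 = 1/288
(3j)²=20/1001 [(5 3 4; 0 0 0)], sign=+1
Σ_t [1,2]: t=1:−1/4320 t=2:+1/960 = 7/8640
(3j)²=343/12870 [(5 3 4; -2 -1 3)], sign=-1
⇒ 4πI² = 686/1859
I = (-1)√(686/1859/(4π)) = -0.17136315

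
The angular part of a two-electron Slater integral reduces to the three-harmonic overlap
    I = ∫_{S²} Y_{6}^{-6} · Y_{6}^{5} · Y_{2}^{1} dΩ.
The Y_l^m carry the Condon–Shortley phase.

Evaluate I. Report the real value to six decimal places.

0.178412

m-sum 0 ✓  L=14 even ✓  0≤2≤12 ✓
Π(2lᵢ+1) = 13×13×5 = 845
triangle coeff Δ(6,6,2) = 1/90090
Σ_t [4,6]: t=4:+1/69120 t=5:−1/14400 t=6:+1/69120 = -7/172800
(3j)²=14/715 [(6 6 2; 0 0 0)], sign=-1
Σ_t [10,10]: t=10:+1/7257600 = 1/7257600
(3j)²=11/455 [(6 6 2; -6 5 1)], sign=-1
⇒ 4πI² = 2/5
I = (+1)√(2/5/(4π)) = 0.17841241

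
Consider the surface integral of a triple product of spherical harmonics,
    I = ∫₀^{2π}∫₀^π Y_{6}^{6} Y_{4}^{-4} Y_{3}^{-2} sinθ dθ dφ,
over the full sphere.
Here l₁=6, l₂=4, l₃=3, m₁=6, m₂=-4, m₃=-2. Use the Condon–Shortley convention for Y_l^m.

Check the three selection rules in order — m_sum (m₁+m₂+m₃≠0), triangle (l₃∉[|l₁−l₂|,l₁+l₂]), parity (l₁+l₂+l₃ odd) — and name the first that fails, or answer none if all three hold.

parity

azimuthal sum: 6 − 4 − 2 = 0  ✓
2 ≤ 3 ≤ 10 (triangle on l)  ✓
L = 6 + 4 + 3 = 13 (odd)  ✗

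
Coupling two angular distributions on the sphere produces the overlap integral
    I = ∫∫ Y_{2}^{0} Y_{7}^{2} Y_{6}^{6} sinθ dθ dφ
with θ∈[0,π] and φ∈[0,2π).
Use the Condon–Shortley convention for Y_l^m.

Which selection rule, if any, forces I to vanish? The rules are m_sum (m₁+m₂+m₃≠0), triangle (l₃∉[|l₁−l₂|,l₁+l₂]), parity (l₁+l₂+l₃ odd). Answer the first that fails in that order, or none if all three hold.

m_sum

m₁+m₂+m₃ = 0 + 2 + 6 = 8  ✗
triangle: |2−7|=5 ≤ l₃=6 ≤ 2+7=9
parity: l₁+l₂+l₃ = 15 is odd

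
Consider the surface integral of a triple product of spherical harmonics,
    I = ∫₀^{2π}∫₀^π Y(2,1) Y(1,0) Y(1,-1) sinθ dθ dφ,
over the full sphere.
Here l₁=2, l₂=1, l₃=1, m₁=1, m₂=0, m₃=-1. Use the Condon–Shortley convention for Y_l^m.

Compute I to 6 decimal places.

Rules hold: Σm=0, L=4 even, 1≤1≤3.
N = 5·3·3 = 45
Δ = 2!·2!·0!/5! = 1/30
Racah Σ t=1..1: t=1:−1/1 = -1/1
⇒ 3j(2 1 1; 0 0 0)² = 2/15, sgn +1
Racah Σ t=1..1: t=1:−1/2 = -1/2
⇒ 3j(2 1 1; 1 0 -1)² = 1/10, sgn -1
4πI² = N·(3j₀)²·(3jₘ)² = 3/5
I = -1·√(0.6/4π) = -0.21850969

-0.218510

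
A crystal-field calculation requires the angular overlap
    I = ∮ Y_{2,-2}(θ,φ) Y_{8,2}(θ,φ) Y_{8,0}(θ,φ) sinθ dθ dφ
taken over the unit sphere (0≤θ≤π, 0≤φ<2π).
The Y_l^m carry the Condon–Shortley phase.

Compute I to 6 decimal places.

m-sum 0 ✓  L=18 even ✓  6≤8≤10 ✓
Π(2lᵢ+1) = 5×17×17 = 1445
triangle coeff Δ(2,8,8) = 1/348840
Σ_t [0,2]: t=0:+1/116121600 t=1:−1/25401600 t=2:+1/116121600 = -1/45158400
(3j)²=24/1615 [(2 8 8; 0 0 0)], sign=-1
Σ_t [2,2]: t=2:+1/116121600 = 1/116121600
(3j)²=7/323 [(2 8 8; -2 2 0)], sign=+1
⇒ 4πI² = 168/361
I = (-1)√(168/361/(4π)) = -0.19244034

-0.192440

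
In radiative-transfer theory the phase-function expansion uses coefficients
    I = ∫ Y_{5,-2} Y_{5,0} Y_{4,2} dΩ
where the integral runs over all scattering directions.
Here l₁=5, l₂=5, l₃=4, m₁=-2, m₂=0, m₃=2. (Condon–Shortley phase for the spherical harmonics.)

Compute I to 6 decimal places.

Checks pass: Σm=0; 14 even; l₃=4∈[0,10].
(2·5+1)(2·5+1)(2·4+1) = 1089
Δ: 6! 4! 4! / 15! → 1/3153150
sum: t=1:−1/69120 t=2:+1/1728 t=3:−1/576 t=4:+1/1728 t=5:−1/69120 = -7/11520
3j²(5 5 4; 0 0 0) = Δ·Π!·Σ² = 2/143  (sign -1)
sum: t=3:−1/3456 t=4:+1/1728 t=5:−1/11520 = 7/34560
3j²(5 5 4; -2 0 2) = Δ·Π!·Σ² = 7/858  (sign +1)
combine: 4πI² = 1089·2/143·7/858 = 21/169
take √, sign -1: I = -0.09944006

-0.099440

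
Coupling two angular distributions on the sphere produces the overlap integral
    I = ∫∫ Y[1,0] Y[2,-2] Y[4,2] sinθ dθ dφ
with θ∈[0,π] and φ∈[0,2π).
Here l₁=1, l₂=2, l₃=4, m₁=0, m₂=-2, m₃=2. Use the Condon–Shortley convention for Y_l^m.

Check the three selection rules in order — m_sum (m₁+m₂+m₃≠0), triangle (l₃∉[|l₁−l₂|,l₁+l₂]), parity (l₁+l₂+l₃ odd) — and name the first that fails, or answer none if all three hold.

azimuthal sum: 0 − 2 + 2 = 0  ✓
1 ≤ 4 ≤ 3 (triangle on l)  ✗
L = 1 + 2 + 4 = 7 (odd)

triangle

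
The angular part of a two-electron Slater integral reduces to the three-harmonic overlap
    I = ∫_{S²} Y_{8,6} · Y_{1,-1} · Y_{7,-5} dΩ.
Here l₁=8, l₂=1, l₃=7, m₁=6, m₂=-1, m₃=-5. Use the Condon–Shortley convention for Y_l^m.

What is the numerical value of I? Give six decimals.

Rules hold: Σm=0, L=16 even, 7≤7≤9.
N = 17·3·15 = 765
Δ = 2!·14!·0!/17! = 1/2040
Racah Σ t=1..1: t=1:−1/25401600 = -1/25401600
⇒ 3j(8 1 7; 0 0 0)² = 8/255, sgn +1
Racah Σ t=0..0: t=0:+1/1916006400 = 1/1916006400
⇒ 3j(8 1 7; 6 -1 -5)² = 91/2040, sgn +1
4πI² = N·(3j₀)²·(3jₘ)² = 91/85
I = +1·√(1.07059/4π) = 0.29188132

0.291881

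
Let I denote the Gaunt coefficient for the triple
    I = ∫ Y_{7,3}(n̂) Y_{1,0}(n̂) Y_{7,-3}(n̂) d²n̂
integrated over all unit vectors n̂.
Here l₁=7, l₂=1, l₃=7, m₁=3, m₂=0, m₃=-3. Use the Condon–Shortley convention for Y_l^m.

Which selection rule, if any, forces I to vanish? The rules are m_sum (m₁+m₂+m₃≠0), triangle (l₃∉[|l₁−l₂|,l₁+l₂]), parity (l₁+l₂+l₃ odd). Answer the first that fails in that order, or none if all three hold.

parity

m₁+m₂+m₃ = 3 + 0 − 3 = 0  ✓
triangle: |7−1|=6 ≤ l₃=7 ≤ 7+1=8  ✓
parity: l₁+l₂+l₃ = 15 is odd  ✗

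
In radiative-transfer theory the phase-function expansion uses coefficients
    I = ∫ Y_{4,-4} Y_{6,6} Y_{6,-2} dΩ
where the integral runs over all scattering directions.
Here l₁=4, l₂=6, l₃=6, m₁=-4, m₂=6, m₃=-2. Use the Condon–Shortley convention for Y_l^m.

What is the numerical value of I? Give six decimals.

m-sum 0 ✓  L=16 even ✓  2≤6≤10 ✓
Π(2lᵢ+1) = 9×13×13 = 1521
triangle coeff Δ(4,6,6) = 1/15315300
Σ_t [0,4]: t=0:+1/829440 t=1:−1/25920 t=2:+1/9216 t=3:−1/25920 t=4:+1/829440 = 7/207360
(3j)²=28/2431 [(4 6 6; 0 0 0)], sign=+1
Σ_t [4,4]: t=4:+1/23224320 = 1/23224320
(3j)²=1/442 [(4 6 6; -4 6 -2)], sign=+1
⇒ 4πI² = 126/3179
I = (+1)√(126/3179/(4π)) = 0.05616103

0.056161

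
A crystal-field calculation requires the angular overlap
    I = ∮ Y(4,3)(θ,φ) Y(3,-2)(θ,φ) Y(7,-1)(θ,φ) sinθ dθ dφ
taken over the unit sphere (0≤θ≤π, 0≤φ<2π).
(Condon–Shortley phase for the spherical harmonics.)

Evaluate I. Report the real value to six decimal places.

Checks pass: Σm=0; 14 even; l₃=7∈[1,7].
(2·4+1)(2·3+1)(2·7+1) = 945
Δ: 0! 8! 6! / 15! → 1/45045
sum: t=0:+1/20736 = 1/20736
3j²(4 3 7; 0 0 0) = Δ·Π!·Σ² = 35/1287  (sign -1)
sum: t=0:+1/604800 = 1/604800
3j²(4 3 7; 3 -2 -1) = Δ·Π!·Σ² = 16/15015  (sign +1)
combine: 4πI² = 945·35/1287·16/15015 = 560/20449
take √, sign -1: I = -0.04668239

-0.046682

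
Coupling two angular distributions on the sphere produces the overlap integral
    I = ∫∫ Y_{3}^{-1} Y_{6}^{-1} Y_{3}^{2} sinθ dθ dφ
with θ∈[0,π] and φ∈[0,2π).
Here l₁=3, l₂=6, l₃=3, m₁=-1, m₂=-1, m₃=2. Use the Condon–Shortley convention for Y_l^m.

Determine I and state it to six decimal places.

m-sum 0 ✓  L=12 even ✓  3≤3≤9 ✓
Π(2lᵢ+1) = 7×13×7 = 637
triangle coeff Δ(3,6,3) = 1/12012
Σ_t [3,3]: t=3:−1/1296 = -1/1296
(3j)²=100/3003 [(3 6 3; 0 0 0)], sign=+1
Σ_t [4,4]: t=4:+1/5760 = 1/5760
(3j)²=5/572 [(3 6 3; -1 -1 2)], sign=-1
⇒ 4πI² = 875/4719
I = (-1)√(875/4719/(4π)) = -0.12147142

-0.121471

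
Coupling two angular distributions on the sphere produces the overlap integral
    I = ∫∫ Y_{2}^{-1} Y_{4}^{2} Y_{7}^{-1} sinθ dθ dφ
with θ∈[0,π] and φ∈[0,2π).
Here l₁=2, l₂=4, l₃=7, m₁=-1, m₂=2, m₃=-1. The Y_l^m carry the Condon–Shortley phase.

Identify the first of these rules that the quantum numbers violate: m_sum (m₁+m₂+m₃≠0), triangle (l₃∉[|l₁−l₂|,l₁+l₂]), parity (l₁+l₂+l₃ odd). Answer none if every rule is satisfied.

triangle

azimuthal sum: -1 + 2 − 1 = 0  ✓
2 ≤ 7 ≤ 6 (triangle on l)  ✗
L = 2 + 4 + 7 = 13 (odd)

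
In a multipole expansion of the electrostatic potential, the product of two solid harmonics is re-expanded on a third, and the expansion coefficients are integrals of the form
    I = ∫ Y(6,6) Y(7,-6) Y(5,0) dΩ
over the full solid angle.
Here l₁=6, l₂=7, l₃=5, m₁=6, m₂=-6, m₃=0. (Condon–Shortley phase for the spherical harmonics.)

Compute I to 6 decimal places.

Checks pass: Σm=0; 18 even; l₃=5∈[1,13].
(2·6+1)(2·7+1)(2·5+1) = 2145
Δ: 8! 4! 6! / 19! → 1/174594420
sum: t=2:+1/4147200 t=3:−1/207360 t=4:+1/82944 t=5:−1/207360 t=6:+1/4147200 = 1/345600
3j²(6 7 5; 0 0 0) = Δ·Π!·Σ² = 420/46189  (sign -1)
sum: t=0:+1/116121600 = 1/116121600
3j²(6 7 5; 6 -6 0) = Δ·Π!·Σ² = 165/9044  (sign -1)
combine: 4πI² = 2145·420/46189·165/9044 = 37125/104329
take √, sign +1: I = 0.16827739

0.168277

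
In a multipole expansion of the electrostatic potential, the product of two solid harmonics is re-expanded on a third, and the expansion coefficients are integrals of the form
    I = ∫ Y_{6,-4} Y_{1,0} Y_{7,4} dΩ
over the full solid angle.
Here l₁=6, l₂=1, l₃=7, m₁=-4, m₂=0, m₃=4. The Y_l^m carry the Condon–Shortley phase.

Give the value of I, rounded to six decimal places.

Checks pass: Σm=0; 14 even; l₃=7∈[5,7].
(2·6+1)(2·1+1)(2·7+1) = 585
Δ: 0! 12! 2! / 15! → 1/1365
sum: t=0:+1/518400 = 1/518400
3j²(6 1 7; 0 0 0) = Δ·Π!·Σ² = 7/195  (sign -1)
sum: t=0:+1/7257600 = 1/7257600
3j²(6 1 7; -4 0 4) = Δ·Π!·Σ² = 11/455  (sign -1)
combine: 4πI² = 585·7/195·11/455 = 33/65
take √, sign +1: I = 0.20099968

0.201000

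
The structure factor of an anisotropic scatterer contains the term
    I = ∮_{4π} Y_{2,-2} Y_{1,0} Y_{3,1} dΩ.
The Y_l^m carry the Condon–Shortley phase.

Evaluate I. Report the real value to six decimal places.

-2 + 0 + 1 = -1 ≠ 0: azimuthal integral kills it; I = 0

0.000000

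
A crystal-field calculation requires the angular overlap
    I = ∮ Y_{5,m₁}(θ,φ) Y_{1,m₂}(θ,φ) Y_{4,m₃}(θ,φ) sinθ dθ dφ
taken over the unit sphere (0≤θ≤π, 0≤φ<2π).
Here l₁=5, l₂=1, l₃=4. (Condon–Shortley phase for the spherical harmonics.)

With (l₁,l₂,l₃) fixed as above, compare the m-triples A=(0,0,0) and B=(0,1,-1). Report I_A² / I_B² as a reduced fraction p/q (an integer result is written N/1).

Same 5,1,4: normalisation and zero-m 3j drop out of the ratio.
A: Δ: 2! 8! 0! / 11! → 1/495; sum: t=1:−1/576 = -1/576; 3j²(5 1 4; 0 0 0) = Δ·Π!·Σ² = 5/99  (sign -1)
B: Δ: 2! 8! 0! / 11! → 1/495; sum: t=2:+1/1440 = 1/1440; 3j²(5 1 4; 0 1 -1) = Δ·Π!·Σ² = 2/99  (sign -1)
I_A²/I_B² = (5/99)/(2/99) = 5/2

5/2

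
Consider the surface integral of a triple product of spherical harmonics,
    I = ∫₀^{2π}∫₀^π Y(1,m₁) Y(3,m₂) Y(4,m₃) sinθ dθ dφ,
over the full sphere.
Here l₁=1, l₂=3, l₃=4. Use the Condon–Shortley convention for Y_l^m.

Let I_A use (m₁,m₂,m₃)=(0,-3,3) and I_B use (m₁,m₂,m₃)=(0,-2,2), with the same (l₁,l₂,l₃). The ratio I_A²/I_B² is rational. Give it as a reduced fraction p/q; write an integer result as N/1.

Shared (l₁,l₂,l₃)=(1,3,4): N and (l;000)² cancel in I_A²/I_B².
A: Δ = 0!·2!·6!/9! = 1/252; Racah Σ t=0..0: t=0:+1/720 = 1/720; ⇒ 3j(1 3 4; 0 -3 3)² = 1/36, sgn -1
B: Δ = 0!·2!·6!/9! = 1/252; Racah Σ t=0..0: t=0:+1/120 = 1/120; ⇒ 3j(1 3 4; 0 -2 2)² = 1/21, sgn +1
I_A²/I_B² = (1/36)/(1/21) = 7/12

7/12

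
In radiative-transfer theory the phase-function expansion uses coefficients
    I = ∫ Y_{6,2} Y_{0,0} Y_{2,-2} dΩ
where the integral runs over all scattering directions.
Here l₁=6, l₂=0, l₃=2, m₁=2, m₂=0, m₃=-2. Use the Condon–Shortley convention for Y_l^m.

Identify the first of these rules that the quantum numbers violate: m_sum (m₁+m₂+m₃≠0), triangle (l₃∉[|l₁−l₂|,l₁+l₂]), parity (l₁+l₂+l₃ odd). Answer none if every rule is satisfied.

triangle

m₁+m₂+m₃ = 2 + 0 − 2 = 0  ✓
triangle: |6−0|=6 ≤ l₃=2 ≤ 6+0=6  ✗
parity: l₁+l₂+l₃ = 8 is even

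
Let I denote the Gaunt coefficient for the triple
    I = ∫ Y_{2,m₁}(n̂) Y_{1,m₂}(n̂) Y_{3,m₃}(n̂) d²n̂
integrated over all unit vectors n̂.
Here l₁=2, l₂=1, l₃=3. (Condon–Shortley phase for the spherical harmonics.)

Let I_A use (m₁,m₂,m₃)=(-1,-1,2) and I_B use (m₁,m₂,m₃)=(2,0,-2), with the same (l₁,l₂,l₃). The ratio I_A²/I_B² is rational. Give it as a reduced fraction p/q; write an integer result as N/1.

l's match ⇒ only the (l;m) 3-j factors differ between A and B.
A: triangle coeff Δ(2,1,3) = 1/105; Σ_t [0,0]: t=0:+1/12 = 1/12; (3j)²=2/21 [(2 1 3; -1 -1 2)], sign=-1
B: triangle coeff Δ(2,1,3) = 1/105; Σ_t [0,0]: t=0:+1/24 = 1/24; (3j)²=1/21 [(2 1 3; 2 0 -2)], sign=-1
I_A²/I_B² = (2/21)/(1/21) = 2/1

2/1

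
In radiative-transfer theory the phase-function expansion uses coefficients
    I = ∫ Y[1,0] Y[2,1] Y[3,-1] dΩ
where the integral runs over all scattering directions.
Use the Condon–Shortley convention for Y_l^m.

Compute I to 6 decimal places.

-0.233597

m-sum 0 ✓  L=6 even ✓  1≤3≤3 ✓
Π(2lᵢ+1) = 3×5×7 = 105
triangle coeff Δ(1,2,3) = 1/105
Σ_t [0,0]: t=0:+1/4 = 1/4
(3j)²=3/35 [(1 2 3; 0 0 0)], sign=-1
Σ_t [0,0]: t=0:+1/6 = 1/6
(3j)²=8/105 [(1 2 3; 0 1 -1)], sign=+1
⇒ 4πI² = 24/35
I = (-1)√(24/35/(4π)) = -0.23359668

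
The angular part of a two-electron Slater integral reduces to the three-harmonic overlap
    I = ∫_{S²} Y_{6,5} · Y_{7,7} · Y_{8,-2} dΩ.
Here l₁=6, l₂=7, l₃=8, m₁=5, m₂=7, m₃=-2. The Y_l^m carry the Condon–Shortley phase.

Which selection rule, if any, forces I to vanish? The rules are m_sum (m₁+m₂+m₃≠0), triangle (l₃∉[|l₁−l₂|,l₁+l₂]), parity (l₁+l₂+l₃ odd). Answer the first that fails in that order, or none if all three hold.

m₁+m₂+m₃ = 5 + 7 − 2 = 10  ✗
triangle: |6−7|=1 ≤ l₃=8 ≤ 6+7=13
parity: l₁+l₂+l₃ = 21 is odd

m_sum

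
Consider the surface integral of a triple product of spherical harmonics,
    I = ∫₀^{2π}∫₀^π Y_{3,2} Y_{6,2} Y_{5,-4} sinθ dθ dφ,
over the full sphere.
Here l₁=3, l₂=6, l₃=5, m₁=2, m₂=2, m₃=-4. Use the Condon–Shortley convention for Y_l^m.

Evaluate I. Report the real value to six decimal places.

m-sum 0 ✓  L=14 even ✓  3≤5≤9 ✓
Π(2lᵢ+1) = 7×13×11 = 1001
triangle coeff Δ(3,6,5) = 1/675675
Σ_t [1,3]: t=1:−1/8640 t=2:+1/2304 t=3:−1/8640 = 7/34560
(3j)²=7/429 [(3 6 5; 0 0 0)], sign=-1
Σ_t [0,1]: t=0:+1/967680 t=1:−1/60480 = -1/64512
(3j)²=15/1001 [(3 6 5; 2 2 -4)], sign=+1
⇒ 4πI² = 35/143
I = (-1)√(35/143/(4π)) = -0.13956004

-0.139560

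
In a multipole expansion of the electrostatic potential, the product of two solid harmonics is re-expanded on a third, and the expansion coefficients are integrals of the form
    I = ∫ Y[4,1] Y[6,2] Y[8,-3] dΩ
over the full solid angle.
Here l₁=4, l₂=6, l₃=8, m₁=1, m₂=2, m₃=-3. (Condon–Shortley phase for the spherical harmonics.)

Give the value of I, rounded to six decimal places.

Checks pass: Σm=0; 18 even; l₃=8∈[2,10].
(2·4+1)(2·6+1)(2·8+1) = 1989
Δ: 2! 6! 10! / 19! → 1/23279256
sum: t=0:+1/1658880 t=1:−1/518400 t=2:+1/1658880 = -1/1382400
3j²(4 6 8; 0 0 0) = Δ·Π!·Σ² = 504/46189  (sign -1)
sum: t=0:+1/5806080 t=1:−1/1451520 t=2:+1/4147200 = -1/3628800
3j²(4 6 8; 1 2 -3) = Δ·Π!·Σ² = 320/29393  (sign +1)
combine: 4πI² = 1989·504/46189·320/29393 = 207360/877591
take √, sign -1: I = -0.13712337

-0.137123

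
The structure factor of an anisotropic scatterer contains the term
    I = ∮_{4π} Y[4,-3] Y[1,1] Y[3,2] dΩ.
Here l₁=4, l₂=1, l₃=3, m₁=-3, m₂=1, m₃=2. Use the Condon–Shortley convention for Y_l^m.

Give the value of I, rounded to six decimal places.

-0.282095

Rules hold: Σm=0, L=8 even, 3≤3≤5.
N = 9·3·7 = 189
Δ = 2!·6!·0!/9! = 1/252
Racah Σ t=1..1: t=1:−1/36 = -1/36
⇒ 3j(4 1 3; 0 0 0)² = 4/63, sgn +1
Racah Σ t=2..2: t=2:+1/240 = 1/240
⇒ 3j(4 1 3; -3 1 2)² = 1/12, sgn -1
4πI² = N·(3j₀)²·(3jₘ)² = 1/1
I = -1·√(1/4π) = -0.28209479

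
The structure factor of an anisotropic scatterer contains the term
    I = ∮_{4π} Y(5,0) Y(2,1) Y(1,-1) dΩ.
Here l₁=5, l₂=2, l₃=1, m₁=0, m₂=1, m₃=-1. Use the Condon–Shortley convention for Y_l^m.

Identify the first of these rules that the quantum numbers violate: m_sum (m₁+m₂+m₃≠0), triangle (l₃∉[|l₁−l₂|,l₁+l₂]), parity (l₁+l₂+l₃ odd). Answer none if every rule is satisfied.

azimuthal sum: 0 + 1 − 1 = 0  ✓
3 ≤ 1 ≤ 7 (triangle on l)  ✗
L = 5 + 2 + 1 = 8 (even)

triangle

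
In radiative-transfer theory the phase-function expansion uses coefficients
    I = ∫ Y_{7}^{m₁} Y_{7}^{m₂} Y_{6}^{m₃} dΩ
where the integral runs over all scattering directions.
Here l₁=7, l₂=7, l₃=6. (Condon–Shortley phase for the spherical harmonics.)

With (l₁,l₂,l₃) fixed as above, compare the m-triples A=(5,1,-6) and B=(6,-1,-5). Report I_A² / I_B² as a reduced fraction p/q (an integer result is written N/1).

l's match ⇒ only the (l;m) 3-j factors differ between A and B.
A: triangle coeff Δ(7,7,6) = 1/2444321880; Σ_t [2,2]: t=2:+1/746496000 = 1/746496000; (3j)²=616/62985 [(7 7 6; 5 1 -6)], sign=+1
B: triangle coeff Δ(7,7,6) = 1/2444321880; Σ_t [0,1]: t=0:+1/3483648000 t=1:−1/435456000 = -1/497664000; (3j)²=77/6460 [(7 7 6; 6 -1 -5)], sign=+1
I_A²/I_B² = (616/62985)/(77/6460) = 32/39

32/39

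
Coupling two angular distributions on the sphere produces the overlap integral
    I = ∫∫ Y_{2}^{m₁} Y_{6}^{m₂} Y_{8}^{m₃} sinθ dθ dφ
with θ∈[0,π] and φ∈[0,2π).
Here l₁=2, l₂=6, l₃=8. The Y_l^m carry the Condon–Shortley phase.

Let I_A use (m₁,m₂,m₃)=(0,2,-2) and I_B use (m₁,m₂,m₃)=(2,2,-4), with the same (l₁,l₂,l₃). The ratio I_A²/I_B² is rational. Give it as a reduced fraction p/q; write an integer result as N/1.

l's match ⇒ only the (l;m) 3-j factors differ between A and B.
A: triangle coeff Δ(2,6,8) = 1/30940; Σ_t [0,0]: t=0:+1/3870720 = 1/3870720; (3j)²=135/6188 [(2 6 8; 0 2 -2)], sign=+1
B: triangle coeff Δ(2,6,8) = 1/30940; Σ_t [0,0]: t=0:+1/23224320 = 1/23224320; (3j)²=99/6188 [(2 6 8; 2 2 -4)], sign=+1
I_A²/I_B² = (135/6188)/(99/6188) = 15/11

15/11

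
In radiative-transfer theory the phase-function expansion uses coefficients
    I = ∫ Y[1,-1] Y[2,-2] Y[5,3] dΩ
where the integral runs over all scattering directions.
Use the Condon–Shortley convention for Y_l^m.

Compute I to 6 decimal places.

l₃=5 ∉ [1,3] — triangle fails ⇒ I = 0

0.000000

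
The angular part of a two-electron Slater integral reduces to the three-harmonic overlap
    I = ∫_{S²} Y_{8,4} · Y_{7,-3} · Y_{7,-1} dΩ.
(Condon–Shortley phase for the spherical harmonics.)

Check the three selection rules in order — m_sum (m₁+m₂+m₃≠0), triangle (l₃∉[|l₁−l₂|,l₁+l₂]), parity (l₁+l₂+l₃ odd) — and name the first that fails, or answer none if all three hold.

none

azimuthal sum: 4 − 3 − 1 = 0  ✓
1 ≤ 7 ≤ 15 (triangle on l)  ✓
L = 8 + 7 + 7 = 22 (even)  ✓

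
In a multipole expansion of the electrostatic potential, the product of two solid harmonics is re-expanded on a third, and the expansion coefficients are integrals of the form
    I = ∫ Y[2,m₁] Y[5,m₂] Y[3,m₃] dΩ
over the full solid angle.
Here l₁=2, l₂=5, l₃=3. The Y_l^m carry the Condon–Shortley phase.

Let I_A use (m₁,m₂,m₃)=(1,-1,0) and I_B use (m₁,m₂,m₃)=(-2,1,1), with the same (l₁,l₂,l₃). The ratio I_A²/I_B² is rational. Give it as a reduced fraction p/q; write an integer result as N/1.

16/3

l's match ⇒ only the (l;m) 3-j factors differ between A and B.
A: triangle coeff Δ(2,5,3) = 1/2310; Σ_t [1,1]: t=1:−1/216 = -1/216; (3j)²=8/231 [(2 5 3; 1 -1 0)], sign=+1
B: triangle coeff Δ(2,5,3) = 1/2310; Σ_t [4,4]: t=4:+1/1152 = 1/1152; (3j)²=1/154 [(2 5 3; -2 1 1)], sign=+1
I_A²/I_B² = (8/231)/(1/154) = 16/3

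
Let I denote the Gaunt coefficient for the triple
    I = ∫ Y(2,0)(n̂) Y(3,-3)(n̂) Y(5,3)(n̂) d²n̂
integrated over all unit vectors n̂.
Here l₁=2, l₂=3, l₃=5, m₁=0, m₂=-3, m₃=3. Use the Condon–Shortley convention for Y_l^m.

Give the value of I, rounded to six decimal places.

-0.126792

Rules hold: Σm=0, L=10 even, 1≤5≤5.
N = 5·7·11 = 385
Δ = 0!·4!·6!/11! = 1/2310
Racah Σ t=0..0: t=0:+1/144 = 1/144
⇒ 3j(2 3 5; 0 0 0)² = 10/231, sgn -1
Racah Σ t=0..0: t=0:+1/2880 = 1/2880
⇒ 3j(2 3 5; 0 -3 3)² = 2/165, sgn +1
4πI² = N·(3j₀)²·(3jₘ)² = 20/99
I = -1·√(0.20202/4π) = -0.12679218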